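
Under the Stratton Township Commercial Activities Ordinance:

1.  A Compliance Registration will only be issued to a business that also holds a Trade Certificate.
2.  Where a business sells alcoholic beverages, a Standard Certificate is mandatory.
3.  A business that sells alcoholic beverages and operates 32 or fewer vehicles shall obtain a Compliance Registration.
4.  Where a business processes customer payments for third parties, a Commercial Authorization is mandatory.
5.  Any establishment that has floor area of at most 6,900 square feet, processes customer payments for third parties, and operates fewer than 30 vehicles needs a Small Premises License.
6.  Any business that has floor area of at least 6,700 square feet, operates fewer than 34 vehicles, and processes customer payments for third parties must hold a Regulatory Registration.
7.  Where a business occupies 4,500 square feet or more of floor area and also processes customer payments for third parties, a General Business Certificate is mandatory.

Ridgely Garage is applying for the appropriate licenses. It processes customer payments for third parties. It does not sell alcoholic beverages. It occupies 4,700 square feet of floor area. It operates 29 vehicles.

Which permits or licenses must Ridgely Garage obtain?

1. Compliance Registration is not required → no effect.
2. does not sell alcoholic beverages → Standard Certificate not required.
3. does not sell alcoholic beverages; vehicles 29 ≤ 32 → Compliance Registration not required.
4. processes customer payments for third parties → Commercial Authorization required.
5. floor area 4,700 square feet ≤ 6,900 square feet; processes customer payments for third parties; vehicles 29 < 30 → Small Premises License required.
6. floor area 4,700 square feet < 6,700 square feet; vehicles 29 < 34; processes customer payments for third parties → Regulatory Registration not required.
7. floor area 4,700 square feet ≥ 4,500 square feet; processes customer payments for third parties → General Business Certificate required.

Commercial Authorization, General Business Certificate, Small Premises License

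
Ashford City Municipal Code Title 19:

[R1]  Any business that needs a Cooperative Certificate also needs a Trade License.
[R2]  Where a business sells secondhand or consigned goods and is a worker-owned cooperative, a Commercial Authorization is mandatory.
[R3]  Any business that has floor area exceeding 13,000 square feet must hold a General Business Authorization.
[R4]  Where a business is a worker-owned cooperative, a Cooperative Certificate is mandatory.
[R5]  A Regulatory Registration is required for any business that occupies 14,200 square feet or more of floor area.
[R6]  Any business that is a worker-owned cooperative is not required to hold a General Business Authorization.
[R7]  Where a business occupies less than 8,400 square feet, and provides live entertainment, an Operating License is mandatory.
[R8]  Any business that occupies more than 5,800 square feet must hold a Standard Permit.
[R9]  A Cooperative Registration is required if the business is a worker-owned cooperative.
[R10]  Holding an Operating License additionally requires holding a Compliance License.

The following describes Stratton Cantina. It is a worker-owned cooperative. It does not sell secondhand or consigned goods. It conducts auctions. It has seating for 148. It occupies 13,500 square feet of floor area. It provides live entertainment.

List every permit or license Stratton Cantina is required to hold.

[R1] Cooperative Certificate is required → Trade License also required.
[R2] does not sell secondhand or consigned goods; is a worker-owned cooperative → Commercial Authorization not required.
[R3] floor area 13,500 square feet > 13,000 square feet → General Business Authorization required.
[R4] is a worker-owned cooperative → Cooperative Certificate required.
[R5] floor area 13,500 square feet < 14,200 square feet → Regulatory Registration not required.
[R6] is a worker-owned cooperative → exempt from General Business Authorization.
[R7] floor area 13,500 square feet ≥ 8,400 square feet; provides live entertainment → Operating License not required.
[R8] floor area 13,500 square feet > 5,800 square feet → Standard Permit required.
[R9] is a worker-owned cooperative → Cooperative Registration required.
[R10] Operating License is not required → no effect.

Cooperative Certificate, Cooperative Registration, Standard Permit, Trade License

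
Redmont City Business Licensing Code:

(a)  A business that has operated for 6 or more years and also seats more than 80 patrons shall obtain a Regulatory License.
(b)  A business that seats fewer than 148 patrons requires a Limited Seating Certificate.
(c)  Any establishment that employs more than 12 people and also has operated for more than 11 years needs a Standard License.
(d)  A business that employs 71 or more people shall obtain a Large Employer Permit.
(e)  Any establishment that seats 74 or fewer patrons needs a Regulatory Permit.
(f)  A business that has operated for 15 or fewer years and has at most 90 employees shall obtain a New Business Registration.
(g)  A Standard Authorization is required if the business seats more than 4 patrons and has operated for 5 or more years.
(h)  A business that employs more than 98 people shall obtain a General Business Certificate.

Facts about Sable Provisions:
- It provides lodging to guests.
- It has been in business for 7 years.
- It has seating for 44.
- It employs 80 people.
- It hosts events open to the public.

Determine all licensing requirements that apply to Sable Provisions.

(a) years in business 7 ≥ 6; seating 44 ≤ 80 → Regulatory License not required.
(b) seating 44 < 148 → Limited Seating Certificate required.
(c) employees 80 > 12; years in business 7 ≤ 11 → Standard License not required.
(d) employees 80 ≥ 71 → Large Employer Permit required.
(e) seating 44 ≤ 74 → Regulatory Permit required.
(f) years in business 7 ≤ 15; employees 80 ≤ 90 → New Business Registration required.
(g) seating 44 > 4; years in business 7 ≥ 5 → Standard Authorization required.
(h) employees 80 ≤ 98 → General Business Certificate not required.

Large Employer Permit, Limited Seating Certificate, New Business Registration, Regulatory Permit, Standard Authorization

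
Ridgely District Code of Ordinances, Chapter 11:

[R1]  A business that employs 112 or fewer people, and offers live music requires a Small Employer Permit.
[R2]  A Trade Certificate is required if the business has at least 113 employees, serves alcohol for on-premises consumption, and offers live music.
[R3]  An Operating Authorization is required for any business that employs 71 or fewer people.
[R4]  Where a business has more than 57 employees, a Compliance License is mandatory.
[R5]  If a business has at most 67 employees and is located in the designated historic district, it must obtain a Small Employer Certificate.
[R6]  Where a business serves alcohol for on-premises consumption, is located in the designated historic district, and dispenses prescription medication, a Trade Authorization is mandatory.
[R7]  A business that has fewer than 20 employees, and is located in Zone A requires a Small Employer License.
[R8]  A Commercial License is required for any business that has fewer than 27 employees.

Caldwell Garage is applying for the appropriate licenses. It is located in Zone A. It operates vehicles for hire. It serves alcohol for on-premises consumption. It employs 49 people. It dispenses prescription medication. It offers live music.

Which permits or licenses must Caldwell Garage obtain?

Operating Authorization, Small Employer Permit

[R1] employees 49 ≤ 112; offers live music → Small Employer Permit required.
[R2] employees 49 < 113; serves alcohol for on-premises consumption; offers live music → Trade Certificate not required.
[R3] employees 49 ≤ 71 → Operating Authorization required.
[R4] employees 49 ≤ 57 → Compliance License not required.
[R5] employees 49 ≤ 67; is located in Zone A (not: is located in the designated historic district) → Small Employer Certificate not required.
[R6] serves alcohol for on-premises consumption; is located in Zone A (not: is located in the designated historic district); dispenses prescription medication → Trade Authorization not required.
[R7] employees 49 ≥ 20; is located in Zone A → Small Employer License not required.
[R8] employees 49 ≥ 27 → Commercial License not required.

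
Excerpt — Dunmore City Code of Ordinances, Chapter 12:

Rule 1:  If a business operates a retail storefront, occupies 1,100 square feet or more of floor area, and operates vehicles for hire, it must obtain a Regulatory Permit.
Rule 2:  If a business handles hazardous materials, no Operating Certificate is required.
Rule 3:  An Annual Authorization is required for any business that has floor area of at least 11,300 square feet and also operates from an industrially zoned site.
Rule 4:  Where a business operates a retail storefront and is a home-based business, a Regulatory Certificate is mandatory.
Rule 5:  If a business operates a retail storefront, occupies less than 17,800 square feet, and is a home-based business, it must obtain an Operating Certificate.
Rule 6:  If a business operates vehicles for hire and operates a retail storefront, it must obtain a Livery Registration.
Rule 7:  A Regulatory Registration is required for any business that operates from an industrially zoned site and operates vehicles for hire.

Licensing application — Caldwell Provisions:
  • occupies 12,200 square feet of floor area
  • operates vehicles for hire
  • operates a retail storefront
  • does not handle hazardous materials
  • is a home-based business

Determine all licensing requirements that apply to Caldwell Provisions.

Livery Registration, Operating Certificate, Regulatory Certificate, Regulatory Permit

Rule 1: operates a retail storefront; floor area 12,200 square feet ≥ 1,100 square feet; operates vehicles for hire → Regulatory Permit required.
Rule 2: does not handle hazardous materials → Operating Certificate exemption does not apply.
Rule 3: floor area 12,200 square feet ≥ 11,300 square feet; is a home-based business (not: operates from an industrially zoned site) → Annual Authorization not required.
Rule 4: operates a retail storefront; is a home-based business → Regulatory Certificate required.
Rule 5: operates a retail storefront; floor area 12,200 square feet < 17,800 square feet; is a home-based business → Operating Certificate required.
Rule 6: operates vehicles for hire; operates a retail storefront → Livery Registration required.
Rule 7: is a home-based business (not: operates from an industrially zoned site); operates vehicles for hire → Regulatory Registration not required.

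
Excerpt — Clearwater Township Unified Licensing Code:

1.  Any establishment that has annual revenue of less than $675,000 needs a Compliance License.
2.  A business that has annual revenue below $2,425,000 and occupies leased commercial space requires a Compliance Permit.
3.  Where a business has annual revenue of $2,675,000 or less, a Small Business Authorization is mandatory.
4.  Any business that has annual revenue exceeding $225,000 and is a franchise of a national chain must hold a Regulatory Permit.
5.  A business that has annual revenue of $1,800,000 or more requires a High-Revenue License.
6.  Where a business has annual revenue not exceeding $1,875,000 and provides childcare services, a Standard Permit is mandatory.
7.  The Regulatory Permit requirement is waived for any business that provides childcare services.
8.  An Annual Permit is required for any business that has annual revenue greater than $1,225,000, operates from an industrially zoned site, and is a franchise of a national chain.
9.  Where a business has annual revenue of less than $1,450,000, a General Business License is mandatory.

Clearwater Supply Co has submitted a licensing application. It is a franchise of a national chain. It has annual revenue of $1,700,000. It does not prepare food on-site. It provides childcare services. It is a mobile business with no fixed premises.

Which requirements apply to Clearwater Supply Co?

Small Business Authorization, Standard Permit

1. revenue $1,700,000 ≥ $675,000 → Compliance License not required.
2. revenue $1,700,000 < $2,425,000; is a mobile business with no fixed premises (not: occupies leased commercial space) → Compliance Permit not required.
3. revenue $1,700,000 ≤ $2,675,000 → Small Business Authorization required.
4. revenue $1,700,000 > $225,000; is a franchise of a national chain → Regulatory Permit required.
5. revenue $1,700,000 < $1,800,000 → High-Revenue License not required.
6. revenue $1,700,000 ≤ $1,875,000; provides childcare services → Standard Permit required.
7. provides childcare services → exempt from Regulatory Permit.
8. revenue $1,700,000 > $1,225,000; is a mobile business with no fixed premises (not: operates from an industrially zoned site); is a franchise of a national chain → Annual Permit not required.
9. revenue $1,700,000 ≥ $1,450,000 → General Business License not required.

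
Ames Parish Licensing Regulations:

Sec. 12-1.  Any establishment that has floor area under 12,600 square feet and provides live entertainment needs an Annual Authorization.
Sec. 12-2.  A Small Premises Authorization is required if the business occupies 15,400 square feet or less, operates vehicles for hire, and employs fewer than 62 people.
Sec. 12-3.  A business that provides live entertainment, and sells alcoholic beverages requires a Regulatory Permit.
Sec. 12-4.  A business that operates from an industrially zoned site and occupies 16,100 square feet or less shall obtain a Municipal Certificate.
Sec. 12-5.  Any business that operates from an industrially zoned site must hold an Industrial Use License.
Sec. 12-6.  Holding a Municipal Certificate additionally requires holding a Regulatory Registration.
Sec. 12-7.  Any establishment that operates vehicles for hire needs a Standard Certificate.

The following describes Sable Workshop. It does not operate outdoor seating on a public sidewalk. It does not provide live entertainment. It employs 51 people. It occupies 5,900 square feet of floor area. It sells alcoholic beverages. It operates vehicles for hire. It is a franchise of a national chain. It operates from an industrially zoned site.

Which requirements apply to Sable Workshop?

Industrial Use License, Municipal Certificate, Regulatory Registration, Small Premises Authorization, Standard Certificate

Sec. 12-1. floor area 5,900 square feet < 12,600 square feet; does not provide live entertainment → Annual Authorization not required.
Sec. 12-2. floor area 5,900 square feet ≤ 15,400 square feet; operates vehicles for hire; employees 51 < 62 → Small Premises Authorization required.
Sec. 12-3. does not provide live entertainment; sells alcoholic beverages → Regulatory Permit not required.
Sec. 12-4. operates from an industrially zoned site; floor area 5,900 square feet ≤ 16,100 square feet → Municipal Certificate required.
Sec. 12-5. operates from an industrially zoned site → Industrial Use License required.
Sec. 12-6. Municipal Certificate is required → Regulatory Registration also required.
Sec. 12-7. operates vehicles for hire → Standard Certificate required.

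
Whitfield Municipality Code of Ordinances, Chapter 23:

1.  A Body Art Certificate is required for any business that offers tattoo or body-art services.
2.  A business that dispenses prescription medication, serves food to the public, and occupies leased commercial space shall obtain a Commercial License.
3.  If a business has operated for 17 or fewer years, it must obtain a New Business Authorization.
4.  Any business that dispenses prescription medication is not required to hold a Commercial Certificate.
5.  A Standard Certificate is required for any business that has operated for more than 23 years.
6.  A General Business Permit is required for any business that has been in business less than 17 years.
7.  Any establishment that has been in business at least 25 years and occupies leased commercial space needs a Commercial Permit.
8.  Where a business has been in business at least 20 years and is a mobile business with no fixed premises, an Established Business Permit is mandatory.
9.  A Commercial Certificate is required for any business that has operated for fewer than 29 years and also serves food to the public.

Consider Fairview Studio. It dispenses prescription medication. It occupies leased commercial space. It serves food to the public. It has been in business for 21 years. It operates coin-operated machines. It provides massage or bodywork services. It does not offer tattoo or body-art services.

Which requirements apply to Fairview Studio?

Commercial License

1. does not offer tattoo or body-art services → Body Art Certificate not required.
2. dispenses prescription medication; serves food to the public; occupies leased commercial space → Commercial License required.
3. years in business 21 > 17 → New Business Authorization not required.
4. dispenses prescription medication → exempt from Commercial Certificate.
5. years in business 21 ≤ 23 → Standard Certificate not required.
6. years in business 21 ≥ 17 → General Business Permit not required.
7. years in business 21 < 25; occupies leased commercial space → Commercial Permit not required.
8. years in business 21 ≥ 20; occupies leased commercial space (not: is a mobile business with no fixed premises) → Established Business Permit not required.
9. years in business 21 < 29; serves food to the public → Commercial Certificate required.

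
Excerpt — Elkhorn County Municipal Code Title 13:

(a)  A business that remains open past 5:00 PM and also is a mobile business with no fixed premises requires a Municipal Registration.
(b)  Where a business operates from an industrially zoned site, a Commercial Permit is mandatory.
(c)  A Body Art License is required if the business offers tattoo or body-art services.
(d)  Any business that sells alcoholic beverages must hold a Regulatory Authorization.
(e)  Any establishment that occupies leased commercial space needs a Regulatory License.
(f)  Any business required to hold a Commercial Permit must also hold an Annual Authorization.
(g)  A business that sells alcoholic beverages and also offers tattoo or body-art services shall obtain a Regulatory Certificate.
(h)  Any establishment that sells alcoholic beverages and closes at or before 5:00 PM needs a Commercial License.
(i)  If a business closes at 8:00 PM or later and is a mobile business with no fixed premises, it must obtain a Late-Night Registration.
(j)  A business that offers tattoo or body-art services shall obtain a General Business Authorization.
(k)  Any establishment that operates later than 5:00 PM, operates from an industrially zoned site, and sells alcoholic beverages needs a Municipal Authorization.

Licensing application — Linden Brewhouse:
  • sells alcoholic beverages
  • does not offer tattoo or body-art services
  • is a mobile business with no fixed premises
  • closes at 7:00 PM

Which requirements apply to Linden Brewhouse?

Municipal Registration, Regulatory Authorization

(a) closes 7:00 PM, after 5:00 PM; is a mobile business with no fixed premises → Municipal Registration required.
(b) is a mobile business with no fixed premises (not: operates from an industrially zoned site) → Commercial Permit not required.
(c) does not offer tattoo or body-art services → Body Art License not required.
(d) sells alcoholic beverages → Regulatory Authorization required.
(e) is a mobile business with no fixed premises (not: occupies leased commercial space) → Regulatory License not required.
(f) Commercial Permit is not required → no effect.
(g) sells alcoholic beverages; does not offer tattoo or body-art services → Regulatory Certificate not required.
(h) sells alcoholic beverages; closes 7:00 PM, after 5:00 PM → Commercial License not required.
(i) closes 7:00 PM, at/before 8:00 PM; is a mobile business with no fixed premises → Late-Night Registration not required.
(j) does not offer tattoo or body-art services → General Business Authorization not required.
(k) closes 7:00 PM, after 5:00 PM; is a mobile business with no fixed premises (not: operates from an industrially zoned site); sells alcoholic beverages → Municipal Authorization not required.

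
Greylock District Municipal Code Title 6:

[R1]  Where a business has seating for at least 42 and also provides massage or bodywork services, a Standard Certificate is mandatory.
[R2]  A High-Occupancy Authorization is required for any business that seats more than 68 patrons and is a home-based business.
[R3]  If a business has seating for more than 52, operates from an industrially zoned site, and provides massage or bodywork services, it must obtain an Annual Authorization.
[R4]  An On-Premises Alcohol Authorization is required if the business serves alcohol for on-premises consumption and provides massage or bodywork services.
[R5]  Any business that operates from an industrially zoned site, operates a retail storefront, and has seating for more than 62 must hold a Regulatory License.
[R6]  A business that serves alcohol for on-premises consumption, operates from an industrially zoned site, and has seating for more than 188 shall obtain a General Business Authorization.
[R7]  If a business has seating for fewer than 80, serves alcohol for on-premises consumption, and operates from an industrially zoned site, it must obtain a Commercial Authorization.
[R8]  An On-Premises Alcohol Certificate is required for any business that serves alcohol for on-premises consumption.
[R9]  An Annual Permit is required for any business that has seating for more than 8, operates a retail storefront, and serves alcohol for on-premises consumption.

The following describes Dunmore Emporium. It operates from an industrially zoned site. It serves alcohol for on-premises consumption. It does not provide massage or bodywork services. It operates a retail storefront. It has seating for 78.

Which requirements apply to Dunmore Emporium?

[R1] seating 78 ≥ 42; does not provide massage or bodywork services → Standard Certificate not required.
[R2] seating 78 > 68; operates from an industrially zoned site (not: is a home-based business) → High-Occupancy Authorization not required.
[R3] seating 78 > 52; operates from an industrially zoned site; does not provide massage or bodywork services → Annual Authorization not required.
[R4] serves alcohol for on-premises consumption; does not provide massage or bodywork services → On-Premises Alcohol Authorization not required.
[R5] operates from an industrially zoned site; operates a retail storefront; seating 78 > 62 → Regulatory License required.
[R6] serves alcohol for on-premises consumption; operates from an industrially zoned site; seating 78 ≤ 188 → General Business Authorization not required.
[R7] seating 78 < 80; serves alcohol for on-premises consumption; operates from an industrially zoned site → Commercial Authorization required.
[R8] serves alcohol for on-premises consumption → On-Premises Alcohol Certificate required.
[R9] seating 78 > 8; operates a retail storefront; serves alcohol for on-premises consumption → Annual Permit required.

Annual Permit, Commercial Authorization, On-Premises Alcohol Certificate, Regulatory License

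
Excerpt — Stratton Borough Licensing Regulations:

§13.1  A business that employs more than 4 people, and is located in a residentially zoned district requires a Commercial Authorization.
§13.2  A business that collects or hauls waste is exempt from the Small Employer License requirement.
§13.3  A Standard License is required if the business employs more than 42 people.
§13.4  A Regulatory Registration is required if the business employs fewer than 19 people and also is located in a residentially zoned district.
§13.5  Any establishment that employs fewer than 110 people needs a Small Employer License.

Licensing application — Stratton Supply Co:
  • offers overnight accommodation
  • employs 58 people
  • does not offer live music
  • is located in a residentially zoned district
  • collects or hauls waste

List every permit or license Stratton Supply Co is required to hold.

§13.1 employees 58 > 4; is located in a residentially zoned district → Commercial Authorization required.
§13.2 collects or hauls waste → exempt from Small Employer License.
§13.3 employees 58 > 42 → Standard License required.
§13.4 employees 58 ≥ 19; is located in a residentially zoned district → Regulatory Registration not required.
§13.5 employees 58 < 110 → Small Employer License required.

Commercial Authorization, Standard License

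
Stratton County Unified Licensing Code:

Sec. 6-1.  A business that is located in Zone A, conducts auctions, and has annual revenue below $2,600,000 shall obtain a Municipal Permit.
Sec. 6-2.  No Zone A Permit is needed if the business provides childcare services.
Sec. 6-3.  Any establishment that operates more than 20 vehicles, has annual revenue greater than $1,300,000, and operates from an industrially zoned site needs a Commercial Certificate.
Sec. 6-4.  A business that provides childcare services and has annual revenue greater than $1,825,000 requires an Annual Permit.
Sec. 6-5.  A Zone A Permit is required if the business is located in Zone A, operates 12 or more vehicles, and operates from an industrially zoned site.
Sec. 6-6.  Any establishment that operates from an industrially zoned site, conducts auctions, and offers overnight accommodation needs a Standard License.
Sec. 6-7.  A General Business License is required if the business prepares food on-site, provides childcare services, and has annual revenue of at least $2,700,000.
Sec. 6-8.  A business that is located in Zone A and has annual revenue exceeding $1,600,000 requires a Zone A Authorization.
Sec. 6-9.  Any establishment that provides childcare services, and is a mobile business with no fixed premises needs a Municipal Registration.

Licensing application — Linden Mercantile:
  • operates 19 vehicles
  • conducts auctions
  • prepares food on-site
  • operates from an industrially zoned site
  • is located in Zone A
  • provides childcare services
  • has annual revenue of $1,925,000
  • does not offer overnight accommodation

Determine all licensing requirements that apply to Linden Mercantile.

Annual Permit, Municipal Permit, Zone A Authorization

Sec. 6-1. is located in Zone A; conducts auctions; revenue $1,925,000 < $2,600,000 → Municipal Permit required.
Sec. 6-2. provides childcare services → exempt from Zone A Permit.
Sec. 6-3. vehicles 19 ≤ 20; revenue $1,925,000 > $1,300,000; operates from an industrially zoned site → Commercial Certificate not required.
Sec. 6-4. provides childcare services; revenue $1,925,000 > $1,825,000 → Annual Permit required.
Sec. 6-5. is located in Zone A; vehicles 19 ≥ 12; operates from an industrially zoned site → Zone A Permit required.
Sec. 6-6. operates from an industrially zoned site; conducts auctions; does not offer overnight accommodation → Standard License not required.
Sec. 6-7. prepares food on-site; provides childcare services; revenue $1,925,000 < $2,700,000 → General Business License not required.
Sec. 6-8. is located in Zone A; revenue $1,925,000 > $1,600,000 → Zone A Authorization required.
Sec. 6-9. provides childcare services; operates from an industrially zoned site (not: is a mobile business with no fixed premises) → Municipal Registration not required.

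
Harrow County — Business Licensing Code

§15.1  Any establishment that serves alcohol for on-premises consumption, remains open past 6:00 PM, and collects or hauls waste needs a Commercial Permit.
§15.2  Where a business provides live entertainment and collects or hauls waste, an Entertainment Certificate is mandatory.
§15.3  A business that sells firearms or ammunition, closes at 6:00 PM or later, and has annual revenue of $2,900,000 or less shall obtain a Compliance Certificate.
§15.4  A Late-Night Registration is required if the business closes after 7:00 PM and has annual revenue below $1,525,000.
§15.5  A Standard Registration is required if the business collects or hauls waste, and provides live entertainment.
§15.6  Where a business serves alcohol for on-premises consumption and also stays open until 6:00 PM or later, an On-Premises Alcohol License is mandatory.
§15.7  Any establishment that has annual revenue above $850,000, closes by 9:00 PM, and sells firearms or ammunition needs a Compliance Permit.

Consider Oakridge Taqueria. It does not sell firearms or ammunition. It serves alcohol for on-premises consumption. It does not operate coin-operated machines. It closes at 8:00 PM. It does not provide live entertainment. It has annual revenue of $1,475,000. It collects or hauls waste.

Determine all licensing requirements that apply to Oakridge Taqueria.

§15.1 serves alcohol for on-premises consumption; closes 8:00 PM, after 6:00 PM; collects or hauls waste → Commercial Permit required.
§15.2 does not provide live entertainment; collects or hauls waste → Entertainment Certificate not required.
§15.3 does not sell firearms or ammunition; closes 8:00 PM, after 6:00 PM; revenue $1,475,000 ≤ $2,900,000 → Compliance Certificate not required.
§15.4 closes 8:00 PM, after 7:00 PM; revenue $1,475,000 < $1,525,000 → Late-Night Registration required.
§15.5 collects or hauls waste; does not provide live entertainment → Standard Registration not required.
§15.6 serves alcohol for on-premises consumption; closes 8:00 PM, after 6:00 PM → On-Premises Alcohol License required.
§15.7 revenue $1,475,000 > $850,000; closes 8:00 PM, at/before 9:00 PM; does not sell firearms or ammunition → Compliance Permit not required.

Commercial Permit, Late-Night Registration, On-Premises Alcohol License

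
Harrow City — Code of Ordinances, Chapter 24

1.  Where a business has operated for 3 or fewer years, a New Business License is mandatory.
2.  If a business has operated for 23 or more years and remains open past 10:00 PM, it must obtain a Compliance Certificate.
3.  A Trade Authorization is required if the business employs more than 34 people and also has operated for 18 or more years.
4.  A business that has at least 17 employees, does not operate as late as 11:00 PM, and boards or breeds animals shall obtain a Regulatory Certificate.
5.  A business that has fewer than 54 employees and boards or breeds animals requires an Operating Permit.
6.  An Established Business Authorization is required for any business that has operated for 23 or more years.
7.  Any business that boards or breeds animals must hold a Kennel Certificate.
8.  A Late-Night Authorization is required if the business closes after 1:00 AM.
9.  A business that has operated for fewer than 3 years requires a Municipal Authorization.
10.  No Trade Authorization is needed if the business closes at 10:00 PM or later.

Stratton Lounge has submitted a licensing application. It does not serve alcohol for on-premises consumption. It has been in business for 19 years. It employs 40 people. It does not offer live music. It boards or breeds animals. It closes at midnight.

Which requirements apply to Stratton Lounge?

Kennel Certificate, Operating Permit

1. years in business 19 > 3 → New Business License not required.
2. years in business 19 < 23; closes midnight, after 10:00 PM → Compliance Certificate not required.
3. employees 40 > 34; years in business 19 ≥ 18 → Trade Authorization required.
4. employees 40 ≥ 17; closes midnight, after 11:00 PM; boards or breeds animals → Regulatory Certificate not required.
5. employees 40 < 54; boards or breeds animals → Operating Permit required.
6. years in business 19 < 23 → Established Business Authorization not required.
7. boards or breeds animals → Kennel Certificate required.
8. closes midnight, at/before 1:00 AM → Late-Night Authorization not required.
9. years in business 19 ≥ 3 → Municipal Authorization not required.
10. closes midnight, after 10:00 PM → exempt from Trade Authorization.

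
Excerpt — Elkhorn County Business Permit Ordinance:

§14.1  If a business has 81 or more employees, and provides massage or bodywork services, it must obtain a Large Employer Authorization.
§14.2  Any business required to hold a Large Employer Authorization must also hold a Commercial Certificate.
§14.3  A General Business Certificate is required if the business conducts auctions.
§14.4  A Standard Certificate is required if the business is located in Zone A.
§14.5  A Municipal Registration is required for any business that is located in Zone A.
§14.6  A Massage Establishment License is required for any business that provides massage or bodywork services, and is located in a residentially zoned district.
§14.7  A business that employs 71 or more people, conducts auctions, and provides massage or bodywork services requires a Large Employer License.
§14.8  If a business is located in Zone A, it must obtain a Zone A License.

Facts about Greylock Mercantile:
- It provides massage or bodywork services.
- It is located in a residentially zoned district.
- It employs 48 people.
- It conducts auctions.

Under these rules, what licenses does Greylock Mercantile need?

§14.1 employees 48 < 81; provides massage or bodywork services → Large Employer Authorization not required.
§14.2 Large Employer Authorization is not required → no effect.
§14.3 conducts auctions → General Business Certificate required.
§14.4 is located in a residentially zoned district (not: is located in Zone A) → Standard Certificate not required.
§14.5 is located in a residentially zoned district (not: is located in Zone A) → Municipal Registration not required.
§14.6 provides massage or bodywork services; is located in a residentially zoned district → Massage Establishment License required.
§14.7 employees 48 < 71; conducts auctions; provides massage or bodywork services → Large Employer License not required.
§14.8 is located in a residentially zoned district (not: is located in Zone A) → Zone A License not required.

General Business Certificate, Massage Establishment License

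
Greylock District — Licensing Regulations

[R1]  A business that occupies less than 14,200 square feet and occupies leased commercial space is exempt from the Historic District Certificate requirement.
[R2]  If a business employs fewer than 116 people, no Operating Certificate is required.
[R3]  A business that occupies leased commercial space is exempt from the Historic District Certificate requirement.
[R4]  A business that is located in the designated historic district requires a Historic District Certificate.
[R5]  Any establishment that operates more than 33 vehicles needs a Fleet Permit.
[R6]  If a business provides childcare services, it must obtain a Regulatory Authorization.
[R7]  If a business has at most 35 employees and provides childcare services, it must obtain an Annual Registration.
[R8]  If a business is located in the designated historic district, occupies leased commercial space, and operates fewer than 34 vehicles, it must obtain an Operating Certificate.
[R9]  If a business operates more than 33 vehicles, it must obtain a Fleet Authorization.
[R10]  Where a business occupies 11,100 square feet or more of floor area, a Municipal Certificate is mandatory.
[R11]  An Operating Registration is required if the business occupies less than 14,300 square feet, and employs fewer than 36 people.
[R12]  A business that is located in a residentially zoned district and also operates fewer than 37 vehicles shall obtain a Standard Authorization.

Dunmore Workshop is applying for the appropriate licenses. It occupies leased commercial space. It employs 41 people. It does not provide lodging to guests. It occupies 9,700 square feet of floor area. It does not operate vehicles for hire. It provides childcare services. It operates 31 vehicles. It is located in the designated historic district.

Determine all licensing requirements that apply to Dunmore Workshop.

Regulatory Authorization

[R1] floor area 9,700 square feet < 14,200 square feet; occupies leased commercial space → exempt from Historic District Certificate.
[R2] employees 41 < 116 → exempt from Operating Certificate.
[R3] occupies leased commercial space → exempt from Historic District Certificate.
[R4] is located in the designated historic district → Historic District Certificate required.
[R5] vehicles 31 ≤ 33 → Fleet Permit not required.
[R6] provides childcare services → Regulatory Authorization required.
[R7] employees 41 > 35; provides childcare services → Annual Registration not required.
[R8] is located in the designated historic district; occupies leased commercial space; vehicles 31 < 34 → Operating Certificate required.
[R9] vehicles 31 ≤ 33 → Fleet Authorization not required.
[R10] floor area 9,700 square feet < 11,100 square feet → Municipal Certificate not required.
[R11] floor area 9,700 square feet < 14,300 square feet; employees 41 ≥ 36 → Operating Registration not required.
[R12] is located in the designated historic district (not: is located in a residentially zoned district); vehicles 31 < 37 → Standard Authorization not required.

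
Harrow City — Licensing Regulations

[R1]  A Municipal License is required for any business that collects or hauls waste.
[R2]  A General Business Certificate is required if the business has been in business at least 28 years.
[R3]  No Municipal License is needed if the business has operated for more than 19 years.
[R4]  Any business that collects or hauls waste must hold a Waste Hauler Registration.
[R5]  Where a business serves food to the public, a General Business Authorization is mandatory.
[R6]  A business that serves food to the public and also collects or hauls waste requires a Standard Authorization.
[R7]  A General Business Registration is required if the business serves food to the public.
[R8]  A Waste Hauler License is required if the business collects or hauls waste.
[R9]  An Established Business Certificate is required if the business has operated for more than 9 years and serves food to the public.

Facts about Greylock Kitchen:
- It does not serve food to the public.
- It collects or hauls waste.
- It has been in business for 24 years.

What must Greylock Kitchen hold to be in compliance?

[R1] collects or hauls waste → Municipal License required.
[R2] years in business 24 < 28 → General Business Certificate not required.
[R3] years in business 24 > 19 → exempt from Municipal License.
[R4] collects or hauls waste → Waste Hauler Registration required.
[R5] does not serve food to the public → General Business Authorization not required.
[R6] does not serve food to the public; collects or hauls waste → Standard Authorization not required.
[R7] does not serve food to the public → General Business Registration not required.
[R8] collects or hauls waste → Waste Hauler License required.
[R9] years in business 24 > 9; does not serve food to the public → Established Business Certificate not required.

Waste Hauler License, Waste Hauler Registration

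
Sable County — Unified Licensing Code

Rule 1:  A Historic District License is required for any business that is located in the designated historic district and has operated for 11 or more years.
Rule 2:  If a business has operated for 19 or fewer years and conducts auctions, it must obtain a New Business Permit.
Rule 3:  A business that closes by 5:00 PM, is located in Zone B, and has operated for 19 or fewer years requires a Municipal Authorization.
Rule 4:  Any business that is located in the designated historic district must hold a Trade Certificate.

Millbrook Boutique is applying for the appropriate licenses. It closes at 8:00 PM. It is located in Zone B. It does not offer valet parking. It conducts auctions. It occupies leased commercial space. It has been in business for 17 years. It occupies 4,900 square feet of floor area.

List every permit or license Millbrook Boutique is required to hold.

New Business Permit

Rule 1: is located in Zone B (not: is located in the designated historic district); years in business 17 ≥ 11 → Historic District License not required.
Rule 2: years in business 17 ≤ 19; conducts auctions → New Business Permit required.
Rule 3: closes 8:00 PM, after 5:00 PM; is located in Zone B; years in business 17 ≤ 19 → Municipal Authorization not required.
Rule 4: is located in Zone B (not: is located in the designated historic district) → Trade Certificate not required.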